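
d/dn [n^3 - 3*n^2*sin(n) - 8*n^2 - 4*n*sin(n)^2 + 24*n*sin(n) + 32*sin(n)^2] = -3*n^2*cos(n) + 3*n^2 - 6*n*sin(n) - 4*n*sin(2*n) + 24*n*cos(n) - 16*n - 4*sin(n)^2 + 24*sin(n) + 32*sin(2*n)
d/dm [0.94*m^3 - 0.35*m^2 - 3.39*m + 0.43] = 2.82*m^2 - 0.7*m - 3.39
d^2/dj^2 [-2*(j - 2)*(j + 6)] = -4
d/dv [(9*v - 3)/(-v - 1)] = -12/(v + 1)^2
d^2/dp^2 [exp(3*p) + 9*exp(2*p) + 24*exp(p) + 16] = (9*exp(2*p) + 36*exp(p) + 24)*exp(p)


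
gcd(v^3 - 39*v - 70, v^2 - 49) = v - 7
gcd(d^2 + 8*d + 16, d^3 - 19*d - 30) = 1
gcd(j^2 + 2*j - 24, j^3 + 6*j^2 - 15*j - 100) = j - 4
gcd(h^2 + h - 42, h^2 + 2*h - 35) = h + 7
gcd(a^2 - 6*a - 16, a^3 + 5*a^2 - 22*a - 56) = a + 2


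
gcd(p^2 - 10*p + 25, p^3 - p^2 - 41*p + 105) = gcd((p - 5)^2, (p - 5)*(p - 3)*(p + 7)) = p - 5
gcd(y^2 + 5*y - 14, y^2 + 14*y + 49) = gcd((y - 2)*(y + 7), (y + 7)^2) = y + 7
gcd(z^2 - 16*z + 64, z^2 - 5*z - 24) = z - 8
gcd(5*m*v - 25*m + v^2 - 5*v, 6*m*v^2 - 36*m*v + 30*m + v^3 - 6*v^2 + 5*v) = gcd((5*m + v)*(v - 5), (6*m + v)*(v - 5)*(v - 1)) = v - 5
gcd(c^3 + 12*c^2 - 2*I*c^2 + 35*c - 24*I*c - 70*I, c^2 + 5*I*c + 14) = c - 2*I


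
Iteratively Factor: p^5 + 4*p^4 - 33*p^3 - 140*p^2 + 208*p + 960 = (p - 5)*(p^4 + 9*p^3 + 12*p^2 - 80*p - 192) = (p - 5)*(p + 4)*(p^3 + 5*p^2 - 8*p - 48) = (p - 5)*(p + 4)^2*(p^2 + p - 12) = (p - 5)*(p - 3)*(p + 4)^2*(p + 4)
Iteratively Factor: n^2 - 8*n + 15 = (n - 5)*(n - 3)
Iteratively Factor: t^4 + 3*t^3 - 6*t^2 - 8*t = (t)*(t^3 + 3*t^2 - 6*t - 8) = t*(t + 4)*(t^2 - t - 2) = t*(t - 2)*(t + 4)*(t + 1)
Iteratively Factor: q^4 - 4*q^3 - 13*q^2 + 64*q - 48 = (q - 4)*(q^3 - 13*q + 12) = (q - 4)*(q - 1)*(q^2 + q - 12) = (q - 4)*(q - 3)*(q - 1)*(q + 4)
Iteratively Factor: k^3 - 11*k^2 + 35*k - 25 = (k - 1)*(k^2 - 10*k + 25) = (k - 5)*(k - 1)*(k - 5)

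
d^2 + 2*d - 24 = (d - 4)*(d + 6)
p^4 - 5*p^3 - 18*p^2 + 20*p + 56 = (p - 7)*(p - 2)*(p + 2)^2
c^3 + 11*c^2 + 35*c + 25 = (c + 1)*(c + 5)^2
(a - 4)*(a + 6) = a^2 + 2*a - 24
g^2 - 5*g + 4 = (g - 4)*(g - 1)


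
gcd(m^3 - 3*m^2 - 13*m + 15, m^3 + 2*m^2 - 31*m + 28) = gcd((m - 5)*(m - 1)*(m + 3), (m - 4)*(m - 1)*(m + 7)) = m - 1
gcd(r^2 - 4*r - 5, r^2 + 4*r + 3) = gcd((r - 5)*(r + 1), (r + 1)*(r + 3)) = r + 1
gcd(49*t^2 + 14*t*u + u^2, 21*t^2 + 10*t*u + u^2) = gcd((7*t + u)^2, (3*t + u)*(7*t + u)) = 7*t + u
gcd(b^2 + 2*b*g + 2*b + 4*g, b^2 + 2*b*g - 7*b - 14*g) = b + 2*g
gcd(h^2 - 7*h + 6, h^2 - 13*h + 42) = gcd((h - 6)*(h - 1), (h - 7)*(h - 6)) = h - 6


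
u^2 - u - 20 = (u - 5)*(u + 4)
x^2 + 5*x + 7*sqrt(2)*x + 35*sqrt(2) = (x + 5)*(x + 7*sqrt(2))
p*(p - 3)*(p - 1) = p^3 - 4*p^2 + 3*p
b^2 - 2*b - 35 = (b - 7)*(b + 5)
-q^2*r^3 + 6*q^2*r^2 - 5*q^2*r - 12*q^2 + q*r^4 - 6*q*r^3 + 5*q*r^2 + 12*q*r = (-q + r)*(r - 4)*(r - 3)*(q*r + q)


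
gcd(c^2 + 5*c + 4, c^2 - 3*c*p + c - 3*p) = c + 1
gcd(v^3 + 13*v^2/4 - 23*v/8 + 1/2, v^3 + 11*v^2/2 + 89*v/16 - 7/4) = v^2 + 15*v/4 - 1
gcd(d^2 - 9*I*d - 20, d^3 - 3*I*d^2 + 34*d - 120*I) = d^2 - 9*I*d - 20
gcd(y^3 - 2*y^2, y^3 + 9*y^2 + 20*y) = y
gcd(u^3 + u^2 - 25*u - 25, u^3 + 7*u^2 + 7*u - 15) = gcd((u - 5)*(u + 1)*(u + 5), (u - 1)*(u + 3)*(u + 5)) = u + 5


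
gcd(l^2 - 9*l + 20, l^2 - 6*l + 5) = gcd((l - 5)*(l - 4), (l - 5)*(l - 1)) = l - 5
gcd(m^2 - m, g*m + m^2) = m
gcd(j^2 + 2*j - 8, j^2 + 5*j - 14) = j - 2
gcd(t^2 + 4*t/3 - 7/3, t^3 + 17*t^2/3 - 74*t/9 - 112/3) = t + 7/3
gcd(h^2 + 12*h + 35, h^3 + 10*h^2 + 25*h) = h + 5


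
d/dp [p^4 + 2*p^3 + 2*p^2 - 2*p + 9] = 4*p^3 + 6*p^2 + 4*p - 2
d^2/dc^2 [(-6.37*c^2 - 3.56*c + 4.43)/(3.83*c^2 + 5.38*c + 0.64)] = (158.070228*c^3 + 483.584226*c^2 + 600.049164*c + 254.027032)/(56.181887*c^6 + 236.756046*c^5 + 360.735444*c^4 + 234.845608*c^3 + 60.279552*c^2 + 6.610944*c + 0.262144)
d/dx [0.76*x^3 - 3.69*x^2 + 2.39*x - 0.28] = 2.28*x^2 - 7.38*x + 2.39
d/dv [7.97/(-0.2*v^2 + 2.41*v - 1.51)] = (3.188*v - 19.2077)/(0.2*v^2 - 2.41*v + 1.51)^2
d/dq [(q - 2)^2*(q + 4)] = 3*q^2 - 12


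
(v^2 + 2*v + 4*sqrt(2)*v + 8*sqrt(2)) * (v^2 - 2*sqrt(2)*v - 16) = v^4 + 2*v^3 + 2*sqrt(2)*v^3 - 32*v^2 + 4*sqrt(2)*v^2 - 64*sqrt(2)*v - 64*v - 128*sqrt(2)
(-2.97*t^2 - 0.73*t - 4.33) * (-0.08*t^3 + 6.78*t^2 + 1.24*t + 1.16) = 0.2376*t^5 - 20.0782*t^4 - 8.2858*t^3 - 33.7078*t^2 - 6.216*t - 5.0228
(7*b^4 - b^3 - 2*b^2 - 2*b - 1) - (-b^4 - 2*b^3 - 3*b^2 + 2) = 8*b^4 + b^3 + b^2 - 2*b - 3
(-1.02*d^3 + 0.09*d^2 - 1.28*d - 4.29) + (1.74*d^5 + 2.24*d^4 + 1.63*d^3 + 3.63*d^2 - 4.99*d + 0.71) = 1.74*d^5 + 2.24*d^4 + 0.61*d^3 + 3.72*d^2 - 6.27*d - 3.58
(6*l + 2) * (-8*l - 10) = -48*l^2 - 76*l - 20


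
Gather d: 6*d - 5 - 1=6*d - 6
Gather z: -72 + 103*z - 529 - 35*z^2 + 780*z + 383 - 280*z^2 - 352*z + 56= -315*z^2 + 531*z - 162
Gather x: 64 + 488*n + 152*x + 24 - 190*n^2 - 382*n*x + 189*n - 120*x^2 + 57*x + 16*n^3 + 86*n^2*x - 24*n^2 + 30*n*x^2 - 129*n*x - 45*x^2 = 16*n^3 - 214*n^2 + 677*n + x^2*(30*n - 165) + x*(86*n^2 - 511*n + 209) + 88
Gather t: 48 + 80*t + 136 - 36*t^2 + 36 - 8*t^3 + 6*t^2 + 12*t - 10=-8*t^3 - 30*t^2 + 92*t + 210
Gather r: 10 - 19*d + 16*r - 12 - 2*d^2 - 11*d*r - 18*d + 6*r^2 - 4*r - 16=-2*d^2 - 37*d + 6*r^2 + r*(12 - 11*d) - 18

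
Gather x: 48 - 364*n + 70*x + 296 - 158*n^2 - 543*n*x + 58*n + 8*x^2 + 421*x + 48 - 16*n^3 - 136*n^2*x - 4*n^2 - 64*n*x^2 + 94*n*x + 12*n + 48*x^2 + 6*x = -16*n^3 - 162*n^2 - 294*n + x^2*(56 - 64*n) + x*(-136*n^2 - 449*n + 497) + 392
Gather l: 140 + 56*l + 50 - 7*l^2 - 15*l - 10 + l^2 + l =-6*l^2 + 42*l + 180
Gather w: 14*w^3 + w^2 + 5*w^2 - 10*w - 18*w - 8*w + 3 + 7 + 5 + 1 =14*w^3 + 6*w^2 - 36*w + 16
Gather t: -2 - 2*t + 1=-2*t - 1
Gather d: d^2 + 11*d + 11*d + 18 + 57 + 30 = d^2 + 22*d + 105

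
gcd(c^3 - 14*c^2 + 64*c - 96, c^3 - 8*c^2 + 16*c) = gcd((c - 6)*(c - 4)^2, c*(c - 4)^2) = c^2 - 8*c + 16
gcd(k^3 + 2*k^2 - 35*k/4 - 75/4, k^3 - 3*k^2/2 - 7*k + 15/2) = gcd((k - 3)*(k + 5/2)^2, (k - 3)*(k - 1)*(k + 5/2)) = k^2 - k/2 - 15/2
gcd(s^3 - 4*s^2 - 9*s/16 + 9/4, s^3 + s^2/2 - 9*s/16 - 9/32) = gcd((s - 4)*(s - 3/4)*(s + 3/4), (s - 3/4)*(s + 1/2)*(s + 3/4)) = s^2 - 9/16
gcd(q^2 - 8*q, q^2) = q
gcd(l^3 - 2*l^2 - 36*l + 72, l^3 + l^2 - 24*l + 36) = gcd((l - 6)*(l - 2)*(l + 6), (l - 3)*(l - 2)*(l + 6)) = l^2 + 4*l - 12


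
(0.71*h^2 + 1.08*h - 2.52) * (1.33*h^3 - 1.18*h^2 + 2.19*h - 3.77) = 0.9443*h^5 + 0.5986*h^4 - 3.0711*h^3 + 2.6621*h^2 - 9.5904*h + 9.5004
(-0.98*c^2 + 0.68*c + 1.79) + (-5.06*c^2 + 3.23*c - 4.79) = -6.04*c^2 + 3.91*c - 3.0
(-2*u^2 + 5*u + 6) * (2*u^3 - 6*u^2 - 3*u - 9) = -4*u^5 + 22*u^4 - 12*u^3 - 33*u^2 - 63*u - 54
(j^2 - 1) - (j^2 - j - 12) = j + 11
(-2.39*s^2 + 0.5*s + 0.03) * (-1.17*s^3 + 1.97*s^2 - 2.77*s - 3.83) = 2.7963*s^5 - 5.2933*s^4 + 7.5702*s^3 + 7.8278*s^2 - 1.9981*s - 0.1149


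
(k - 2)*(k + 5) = k^2 + 3*k - 10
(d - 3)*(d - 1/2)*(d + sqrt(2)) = d^3 - 7*d^2/2 + sqrt(2)*d^2 - 7*sqrt(2)*d/2 + 3*d/2 + 3*sqrt(2)/2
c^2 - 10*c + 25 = (c - 5)^2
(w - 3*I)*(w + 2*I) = w^2 - I*w + 6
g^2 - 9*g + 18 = (g - 6)*(g - 3)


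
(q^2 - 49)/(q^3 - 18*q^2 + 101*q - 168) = (q + 7)/(q^2 - 11*q + 24)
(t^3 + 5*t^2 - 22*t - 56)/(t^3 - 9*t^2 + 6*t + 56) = (t + 7)/(t - 7)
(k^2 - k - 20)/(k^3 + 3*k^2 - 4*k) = (k - 5)/(k*(k - 1))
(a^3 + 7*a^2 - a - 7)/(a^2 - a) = a + 8 + 7/a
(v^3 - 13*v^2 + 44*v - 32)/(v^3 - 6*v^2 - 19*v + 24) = (v - 4)/(v + 3)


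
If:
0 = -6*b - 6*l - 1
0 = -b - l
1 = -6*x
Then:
No Solution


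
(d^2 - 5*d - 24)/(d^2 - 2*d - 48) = (d + 3)/(d + 6)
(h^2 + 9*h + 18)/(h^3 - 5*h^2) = (h^2 + 9*h + 18)/(h^2*(h - 5))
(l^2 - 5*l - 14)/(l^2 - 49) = (l + 2)/(l + 7)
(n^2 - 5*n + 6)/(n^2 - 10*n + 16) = (n - 3)/(n - 8)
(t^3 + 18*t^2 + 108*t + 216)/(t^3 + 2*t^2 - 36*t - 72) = (t^2 + 12*t + 36)/(t^2 - 4*t - 12)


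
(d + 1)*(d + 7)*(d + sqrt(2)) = d^3 + sqrt(2)*d^2 + 8*d^2 + 7*d + 8*sqrt(2)*d + 7*sqrt(2)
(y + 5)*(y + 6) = y^2 + 11*y + 30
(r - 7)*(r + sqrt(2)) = r^2 - 7*r + sqrt(2)*r - 7*sqrt(2)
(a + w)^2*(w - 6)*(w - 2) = a^2*w^2 - 8*a^2*w + 12*a^2 + 2*a*w^3 - 16*a*w^2 + 24*a*w + w^4 - 8*w^3 + 12*w^2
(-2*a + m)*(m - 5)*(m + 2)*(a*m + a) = -2*a^2*m^3 + 4*a^2*m^2 + 26*a^2*m + 20*a^2 + a*m^4 - 2*a*m^3 - 13*a*m^2 - 10*a*m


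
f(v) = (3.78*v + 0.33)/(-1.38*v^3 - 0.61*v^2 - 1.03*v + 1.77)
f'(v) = (3.78*v + 0.33)*(4.14*v^2 + 1.22*v + 1.03)/(-1.38*v^3 - 0.61*v^2 - 1.03*v + 1.77)^2 + 3.78/(-1.38*v^3 - 0.61*v^2 - 1.03*v + 1.77)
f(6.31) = -0.06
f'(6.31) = 0.02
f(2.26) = -0.45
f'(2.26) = 0.38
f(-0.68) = -0.85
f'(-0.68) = 0.75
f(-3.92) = -0.18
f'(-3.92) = -0.09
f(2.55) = -0.36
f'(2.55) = 0.27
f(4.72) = -0.11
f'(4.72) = 0.05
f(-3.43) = -0.23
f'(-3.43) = -0.13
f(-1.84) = -0.65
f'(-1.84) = -0.45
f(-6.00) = -0.08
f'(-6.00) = -0.03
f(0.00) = 0.19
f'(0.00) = 2.24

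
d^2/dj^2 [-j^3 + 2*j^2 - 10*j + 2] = 4 - 6*j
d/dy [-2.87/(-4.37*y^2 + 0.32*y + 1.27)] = (0.9184 - 25.0838*y)/(-4.37*y^2 + 0.32*y + 1.27)^2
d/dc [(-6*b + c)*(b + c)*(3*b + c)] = -21*b^2 - 4*b*c + 3*c^2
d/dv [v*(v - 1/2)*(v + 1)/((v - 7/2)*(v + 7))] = (4*v^4 + 28*v^3 - 285*v^2 - 98*v + 49)/(4*v^4 + 28*v^3 - 147*v^2 - 686*v + 2401)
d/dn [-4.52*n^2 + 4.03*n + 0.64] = 4.03 - 9.04*n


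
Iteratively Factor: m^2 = (m)*(m)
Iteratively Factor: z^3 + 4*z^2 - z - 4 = (z + 4)*(z^2 - 1) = (z - 1)*(z + 4)*(z + 1)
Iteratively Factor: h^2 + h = (h + 1)*(h)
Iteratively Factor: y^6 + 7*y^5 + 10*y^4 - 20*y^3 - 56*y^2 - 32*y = (y)*(y^5 + 7*y^4 + 10*y^3 - 20*y^2 - 56*y - 32) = y*(y - 2)*(y^4 + 9*y^3 + 28*y^2 + 36*y + 16) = y*(y - 2)*(y + 2)*(y^3 + 7*y^2 + 14*y + 8) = y*(y - 2)*(y + 1)*(y + 2)*(y^2 + 6*y + 8) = y*(y - 2)*(y + 1)*(y + 2)^2*(y + 4)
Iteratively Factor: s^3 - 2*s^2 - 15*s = (s - 5)*(s^2 + 3*s) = (s - 5)*(s + 3)*(s)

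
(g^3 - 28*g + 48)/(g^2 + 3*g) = (g^3 - 28*g + 48)/(g*(g + 3))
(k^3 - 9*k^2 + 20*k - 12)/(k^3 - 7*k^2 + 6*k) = (k - 2)/k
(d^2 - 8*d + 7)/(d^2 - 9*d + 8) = (d - 7)/(d - 8)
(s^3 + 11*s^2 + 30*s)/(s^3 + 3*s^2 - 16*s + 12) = s*(s + 5)/(s^2 - 3*s + 2)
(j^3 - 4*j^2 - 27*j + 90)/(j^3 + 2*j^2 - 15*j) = (j - 6)/j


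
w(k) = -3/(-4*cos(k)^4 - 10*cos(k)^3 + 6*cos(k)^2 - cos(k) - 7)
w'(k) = -3*(-16*sin(k)*cos(k)^3 - 30*sin(k)*cos(k)^2 + 12*sin(k)*cos(k) - sin(k))/(-4*cos(k)^4 - 10*cos(k)^3 + 6*cos(k)^2 - cos(k) - 7)^2 = 3*(15*cos(2*k) + 4*cos(3*k) + 16)*sin(k)/(4*cos(k)^4 + 10*cos(k)^3 - 6*cos(k)^2 + cos(k) + 7)^2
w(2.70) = -0.85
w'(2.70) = 2.53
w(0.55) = 0.25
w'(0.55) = 0.25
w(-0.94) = 0.37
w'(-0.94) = -0.29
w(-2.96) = -0.54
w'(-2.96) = -0.47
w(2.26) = 1.49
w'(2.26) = 9.44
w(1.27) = 0.42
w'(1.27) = 0.03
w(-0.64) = 0.28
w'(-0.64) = -0.29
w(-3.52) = -0.72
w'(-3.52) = 1.62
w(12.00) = 0.26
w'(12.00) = -0.26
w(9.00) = -0.81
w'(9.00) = 2.23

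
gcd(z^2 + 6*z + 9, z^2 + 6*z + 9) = z^2 + 6*z + 9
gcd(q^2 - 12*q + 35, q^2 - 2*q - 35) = q - 7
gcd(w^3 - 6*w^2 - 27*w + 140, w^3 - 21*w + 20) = w^2 + w - 20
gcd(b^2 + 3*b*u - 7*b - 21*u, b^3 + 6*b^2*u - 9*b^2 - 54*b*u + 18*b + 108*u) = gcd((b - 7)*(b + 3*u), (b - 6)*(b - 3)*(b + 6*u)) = 1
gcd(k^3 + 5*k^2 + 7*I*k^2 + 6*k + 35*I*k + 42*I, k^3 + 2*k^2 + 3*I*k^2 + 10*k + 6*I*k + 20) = k + 2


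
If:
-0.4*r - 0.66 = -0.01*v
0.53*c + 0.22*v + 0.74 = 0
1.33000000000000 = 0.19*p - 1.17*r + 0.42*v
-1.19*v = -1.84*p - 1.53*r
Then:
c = -0.69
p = 0.31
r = -1.69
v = -1.69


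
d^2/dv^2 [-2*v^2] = -4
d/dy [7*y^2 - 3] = 14*y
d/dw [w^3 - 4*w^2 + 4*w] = 3*w^2 - 8*w + 4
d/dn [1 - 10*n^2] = -20*n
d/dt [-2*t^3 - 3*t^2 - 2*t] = -6*t^2 - 6*t - 2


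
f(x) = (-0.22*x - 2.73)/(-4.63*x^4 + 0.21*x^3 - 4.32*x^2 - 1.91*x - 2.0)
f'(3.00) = -0.01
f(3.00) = 0.01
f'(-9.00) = 0.00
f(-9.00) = 0.00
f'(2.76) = -0.01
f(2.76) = 0.01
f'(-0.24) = 0.49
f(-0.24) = 1.48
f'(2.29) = -0.03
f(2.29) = 0.02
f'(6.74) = -0.00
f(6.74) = 0.00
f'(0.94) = -0.58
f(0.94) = 0.27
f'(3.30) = -0.01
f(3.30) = 0.01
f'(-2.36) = 0.02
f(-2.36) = 0.01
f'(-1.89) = 0.06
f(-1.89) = 0.03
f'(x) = (-0.22*x - 2.73)*(18.52*x^3 - 0.63*x^2 + 8.64*x + 1.91)/(-4.63*x^4 + 0.21*x^3 - 4.32*x^2 - 1.91*x - 2.0)^2 - 0.22/(-4.63*x^4 + 0.21*x^3 - 4.32*x^2 - 1.91*x - 2.0)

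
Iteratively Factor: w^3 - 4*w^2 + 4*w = (w)*(w^2 - 4*w + 4) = w*(w - 2)*(w - 2)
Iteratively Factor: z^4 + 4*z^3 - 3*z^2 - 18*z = (z + 3)*(z^3 + z^2 - 6*z) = (z - 2)*(z + 3)*(z^2 + 3*z) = z*(z - 2)*(z + 3)*(z + 3)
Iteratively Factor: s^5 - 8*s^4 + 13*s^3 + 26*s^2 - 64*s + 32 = (s - 1)*(s^4 - 7*s^3 + 6*s^2 + 32*s - 32) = (s - 4)*(s - 1)*(s^3 - 3*s^2 - 6*s + 8) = (s - 4)*(s - 1)^2*(s^2 - 2*s - 8) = (s - 4)*(s - 1)^2*(s + 2)*(s - 4)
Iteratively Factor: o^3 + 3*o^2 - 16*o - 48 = (o + 4)*(o^2 - o - 12) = (o - 4)*(o + 4)*(o + 3)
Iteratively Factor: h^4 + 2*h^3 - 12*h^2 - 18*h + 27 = (h - 1)*(h^3 + 3*h^2 - 9*h - 27) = (h - 3)*(h - 1)*(h^2 + 6*h + 9) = (h - 3)*(h - 1)*(h + 3)*(h + 3)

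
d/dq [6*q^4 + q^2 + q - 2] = 24*q^3 + 2*q + 1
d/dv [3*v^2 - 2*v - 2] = 6*v - 2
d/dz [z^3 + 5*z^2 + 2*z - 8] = 3*z^2 + 10*z + 2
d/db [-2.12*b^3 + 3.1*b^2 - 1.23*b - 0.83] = -6.36*b^2 + 6.2*b - 1.23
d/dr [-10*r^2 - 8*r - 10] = -20*r - 8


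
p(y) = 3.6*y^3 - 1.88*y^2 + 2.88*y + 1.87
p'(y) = 10.8*y^2 - 3.76*y + 2.88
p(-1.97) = -38.62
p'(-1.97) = 52.20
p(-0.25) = 0.98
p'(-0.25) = 4.50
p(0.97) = 6.18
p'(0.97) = 9.39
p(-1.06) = -7.58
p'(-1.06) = 19.00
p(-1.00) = -6.49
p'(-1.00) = 17.44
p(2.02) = 29.69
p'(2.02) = 39.35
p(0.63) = 3.84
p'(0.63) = 4.80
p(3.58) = 153.26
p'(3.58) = 127.84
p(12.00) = 5986.51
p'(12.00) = 1512.96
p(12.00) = 5986.51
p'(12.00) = 1512.96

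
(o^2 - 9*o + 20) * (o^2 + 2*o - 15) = o^4 - 7*o^3 - 13*o^2 + 175*o - 300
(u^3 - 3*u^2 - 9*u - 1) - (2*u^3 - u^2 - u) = -u^3 - 2*u^2 - 8*u - 1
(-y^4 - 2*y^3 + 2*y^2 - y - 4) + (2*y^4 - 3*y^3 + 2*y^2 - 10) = y^4 - 5*y^3 + 4*y^2 - y - 14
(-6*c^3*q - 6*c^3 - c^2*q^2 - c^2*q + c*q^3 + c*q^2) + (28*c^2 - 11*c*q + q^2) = -6*c^3*q - 6*c^3 - c^2*q^2 - c^2*q + 28*c^2 + c*q^3 + c*q^2 - 11*c*q + q^2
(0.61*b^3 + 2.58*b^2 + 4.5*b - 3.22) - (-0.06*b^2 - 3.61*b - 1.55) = 0.61*b^3 + 2.64*b^2 + 8.11*b - 1.67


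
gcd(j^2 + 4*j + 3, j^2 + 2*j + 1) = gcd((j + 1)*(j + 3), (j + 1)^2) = j + 1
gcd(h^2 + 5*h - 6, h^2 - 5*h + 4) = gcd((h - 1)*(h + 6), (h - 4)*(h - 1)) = h - 1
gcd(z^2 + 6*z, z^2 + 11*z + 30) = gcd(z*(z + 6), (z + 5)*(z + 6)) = z + 6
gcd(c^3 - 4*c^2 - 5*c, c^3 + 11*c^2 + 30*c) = c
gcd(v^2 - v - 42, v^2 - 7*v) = v - 7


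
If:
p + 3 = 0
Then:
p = -3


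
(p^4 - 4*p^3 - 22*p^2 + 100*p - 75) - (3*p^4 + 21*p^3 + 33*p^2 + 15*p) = -2*p^4 - 25*p^3 - 55*p^2 + 85*p - 75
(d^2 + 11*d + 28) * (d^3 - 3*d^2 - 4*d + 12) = d^5 + 8*d^4 - 9*d^3 - 116*d^2 + 20*d + 336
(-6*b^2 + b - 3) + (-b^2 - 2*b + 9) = -7*b^2 - b + 6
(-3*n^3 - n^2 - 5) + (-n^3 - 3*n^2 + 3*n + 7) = -4*n^3 - 4*n^2 + 3*n + 2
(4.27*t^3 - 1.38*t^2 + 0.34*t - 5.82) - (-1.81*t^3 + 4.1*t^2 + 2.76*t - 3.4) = 6.08*t^3 - 5.48*t^2 - 2.42*t - 2.42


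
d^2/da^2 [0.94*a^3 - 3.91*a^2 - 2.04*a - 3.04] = 5.64*a - 7.82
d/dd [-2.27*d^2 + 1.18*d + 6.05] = 1.18 - 4.54*d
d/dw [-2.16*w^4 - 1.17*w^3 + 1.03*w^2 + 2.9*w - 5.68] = -8.64*w^3 - 3.51*w^2 + 2.06*w + 2.9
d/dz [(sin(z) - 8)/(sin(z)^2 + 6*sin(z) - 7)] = (16*sin(z) + cos(z)^2 + 40)*cos(z)/(sin(z)^2 + 6*sin(z) - 7)^2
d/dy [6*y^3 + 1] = 18*y^2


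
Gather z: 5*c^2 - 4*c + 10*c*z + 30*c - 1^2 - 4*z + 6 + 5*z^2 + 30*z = 5*c^2 + 26*c + 5*z^2 + z*(10*c + 26) + 5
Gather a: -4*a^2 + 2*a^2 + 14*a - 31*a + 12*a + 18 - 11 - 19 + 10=-2*a^2 - 5*a - 2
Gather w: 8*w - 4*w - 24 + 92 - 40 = 4*w + 28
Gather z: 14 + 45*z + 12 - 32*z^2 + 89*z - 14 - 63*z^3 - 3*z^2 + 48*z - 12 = -63*z^3 - 35*z^2 + 182*z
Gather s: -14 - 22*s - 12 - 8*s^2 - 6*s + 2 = -8*s^2 - 28*s - 24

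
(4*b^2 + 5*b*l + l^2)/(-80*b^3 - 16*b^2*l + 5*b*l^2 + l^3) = (-b - l)/(20*b^2 - b*l - l^2)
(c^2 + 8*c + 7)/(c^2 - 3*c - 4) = (c + 7)/(c - 4)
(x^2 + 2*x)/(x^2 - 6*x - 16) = x/(x - 8)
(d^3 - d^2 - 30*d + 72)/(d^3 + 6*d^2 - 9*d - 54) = (d - 4)/(d + 3)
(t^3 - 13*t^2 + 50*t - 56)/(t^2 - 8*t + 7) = (t^2 - 6*t + 8)/(t - 1)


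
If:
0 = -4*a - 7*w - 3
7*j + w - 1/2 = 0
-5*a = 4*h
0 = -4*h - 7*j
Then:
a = 13/62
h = -65/248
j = 65/434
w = -17/31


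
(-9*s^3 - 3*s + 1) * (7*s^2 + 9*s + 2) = -63*s^5 - 81*s^4 - 39*s^3 - 20*s^2 + 3*s + 2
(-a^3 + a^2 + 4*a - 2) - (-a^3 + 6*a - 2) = a^2 - 2*a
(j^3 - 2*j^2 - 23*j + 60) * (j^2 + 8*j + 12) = j^5 + 6*j^4 - 27*j^3 - 148*j^2 + 204*j + 720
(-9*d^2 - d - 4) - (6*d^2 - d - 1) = -15*d^2 - 3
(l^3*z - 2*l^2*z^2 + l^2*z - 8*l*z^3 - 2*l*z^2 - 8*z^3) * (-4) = -4*l^3*z + 8*l^2*z^2 - 4*l^2*z + 32*l*z^3 + 8*l*z^2 + 32*z^3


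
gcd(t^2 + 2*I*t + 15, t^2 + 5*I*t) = t + 5*I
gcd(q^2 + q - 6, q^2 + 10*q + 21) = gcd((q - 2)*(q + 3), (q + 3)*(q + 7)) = q + 3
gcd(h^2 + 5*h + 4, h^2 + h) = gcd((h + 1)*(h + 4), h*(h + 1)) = h + 1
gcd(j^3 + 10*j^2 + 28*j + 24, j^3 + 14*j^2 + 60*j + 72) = j^2 + 8*j + 12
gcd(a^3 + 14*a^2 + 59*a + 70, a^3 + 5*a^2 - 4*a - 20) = a^2 + 7*a + 10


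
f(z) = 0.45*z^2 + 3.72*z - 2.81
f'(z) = 0.9*z + 3.72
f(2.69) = 10.45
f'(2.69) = 6.14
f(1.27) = 2.64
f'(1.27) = 4.86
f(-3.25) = -10.15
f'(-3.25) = 0.80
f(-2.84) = -9.75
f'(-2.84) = 1.16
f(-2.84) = -9.75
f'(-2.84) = 1.16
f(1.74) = 5.03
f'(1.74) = 5.29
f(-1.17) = -6.55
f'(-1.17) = 2.67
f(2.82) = 11.26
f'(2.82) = 6.26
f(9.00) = 67.12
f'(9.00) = 11.82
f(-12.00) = 17.35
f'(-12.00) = -7.08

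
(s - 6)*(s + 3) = s^2 - 3*s - 18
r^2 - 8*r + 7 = (r - 7)*(r - 1)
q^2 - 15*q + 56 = (q - 8)*(q - 7)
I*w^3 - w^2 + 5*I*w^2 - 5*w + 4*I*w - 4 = (w + 4)*(w + I)*(I*w + I)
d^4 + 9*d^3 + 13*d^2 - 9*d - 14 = (d - 1)*(d + 1)*(d + 2)*(d + 7)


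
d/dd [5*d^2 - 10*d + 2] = 10*d - 10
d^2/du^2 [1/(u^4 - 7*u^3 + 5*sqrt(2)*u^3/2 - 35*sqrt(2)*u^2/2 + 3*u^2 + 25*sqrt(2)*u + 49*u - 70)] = 4*((-12*u^2 - 15*sqrt(2)*u + 42*u - 6 + 35*sqrt(2))*(2*u^4 - 14*u^3 + 5*sqrt(2)*u^3 - 35*sqrt(2)*u^2 + 6*u^2 + 50*sqrt(2)*u + 98*u - 140) + (8*u^3 - 42*u^2 + 15*sqrt(2)*u^2 - 70*sqrt(2)*u + 12*u + 50*sqrt(2) + 98)^2)/(2*u^4 - 14*u^3 + 5*sqrt(2)*u^3 - 35*sqrt(2)*u^2 + 6*u^2 + 50*sqrt(2)*u + 98*u - 140)^3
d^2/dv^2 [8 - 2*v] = 0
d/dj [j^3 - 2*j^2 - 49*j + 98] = 3*j^2 - 4*j - 49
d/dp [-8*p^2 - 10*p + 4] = -16*p - 10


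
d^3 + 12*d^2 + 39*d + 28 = (d + 1)*(d + 4)*(d + 7)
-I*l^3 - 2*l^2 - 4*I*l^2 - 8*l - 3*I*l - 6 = (l + 3)*(l - 2*I)*(-I*l - I)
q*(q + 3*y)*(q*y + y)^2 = q^4*y^2 + 3*q^3*y^3 + 2*q^3*y^2 + 6*q^2*y^3 + q^2*y^2 + 3*q*y^3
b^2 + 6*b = b*(b + 6)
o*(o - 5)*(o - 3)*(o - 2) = o^4 - 10*o^3 + 31*o^2 - 30*o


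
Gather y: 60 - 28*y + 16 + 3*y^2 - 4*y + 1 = 3*y^2 - 32*y + 77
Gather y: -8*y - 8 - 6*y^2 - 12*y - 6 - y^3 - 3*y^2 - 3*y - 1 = -y^3 - 9*y^2 - 23*y - 15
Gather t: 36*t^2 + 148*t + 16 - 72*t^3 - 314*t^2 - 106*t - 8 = -72*t^3 - 278*t^2 + 42*t + 8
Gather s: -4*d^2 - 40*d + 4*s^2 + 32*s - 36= -4*d^2 - 40*d + 4*s^2 + 32*s - 36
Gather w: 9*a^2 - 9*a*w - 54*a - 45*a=9*a^2 - 9*a*w - 99*a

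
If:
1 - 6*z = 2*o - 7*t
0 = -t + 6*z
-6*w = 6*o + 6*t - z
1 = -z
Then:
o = -35/2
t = -6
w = 70/3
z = -1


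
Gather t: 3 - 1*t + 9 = 12 - t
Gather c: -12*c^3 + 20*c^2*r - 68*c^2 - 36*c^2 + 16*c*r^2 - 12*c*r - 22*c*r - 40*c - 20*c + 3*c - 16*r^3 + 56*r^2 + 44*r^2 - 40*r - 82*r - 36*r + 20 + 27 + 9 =-12*c^3 + c^2*(20*r - 104) + c*(16*r^2 - 34*r - 57) - 16*r^3 + 100*r^2 - 158*r + 56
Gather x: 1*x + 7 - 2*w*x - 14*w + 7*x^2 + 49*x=-14*w + 7*x^2 + x*(50 - 2*w) + 7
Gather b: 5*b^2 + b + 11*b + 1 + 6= 5*b^2 + 12*b + 7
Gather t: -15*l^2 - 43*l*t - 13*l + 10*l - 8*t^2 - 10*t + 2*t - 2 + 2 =-15*l^2 - 3*l - 8*t^2 + t*(-43*l - 8)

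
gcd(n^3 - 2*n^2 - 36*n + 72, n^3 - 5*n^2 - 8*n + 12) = n - 6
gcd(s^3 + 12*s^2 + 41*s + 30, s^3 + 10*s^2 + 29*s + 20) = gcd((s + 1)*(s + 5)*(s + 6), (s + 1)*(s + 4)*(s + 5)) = s^2 + 6*s + 5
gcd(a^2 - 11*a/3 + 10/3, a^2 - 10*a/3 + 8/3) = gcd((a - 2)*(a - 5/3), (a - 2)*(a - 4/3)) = a - 2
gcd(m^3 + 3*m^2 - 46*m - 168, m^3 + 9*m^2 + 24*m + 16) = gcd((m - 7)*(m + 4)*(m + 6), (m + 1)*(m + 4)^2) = m + 4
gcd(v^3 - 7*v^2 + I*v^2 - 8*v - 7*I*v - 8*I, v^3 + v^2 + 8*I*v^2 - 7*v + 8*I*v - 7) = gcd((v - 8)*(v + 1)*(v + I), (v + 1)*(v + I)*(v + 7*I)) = v^2 + v*(1 + I) + I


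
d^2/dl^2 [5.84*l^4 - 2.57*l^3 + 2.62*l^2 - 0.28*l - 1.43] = 70.08*l^2 - 15.42*l + 5.24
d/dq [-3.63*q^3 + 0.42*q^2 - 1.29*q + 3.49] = -10.89*q^2 + 0.84*q - 1.29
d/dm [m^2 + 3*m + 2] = 2*m + 3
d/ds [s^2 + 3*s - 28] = 2*s + 3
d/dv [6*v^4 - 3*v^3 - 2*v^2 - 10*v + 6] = 24*v^3 - 9*v^2 - 4*v - 10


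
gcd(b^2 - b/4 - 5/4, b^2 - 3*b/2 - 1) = 1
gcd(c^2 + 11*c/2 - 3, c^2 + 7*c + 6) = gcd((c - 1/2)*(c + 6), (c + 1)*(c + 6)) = c + 6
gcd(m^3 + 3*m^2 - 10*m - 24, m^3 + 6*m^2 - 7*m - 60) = m^2 + m - 12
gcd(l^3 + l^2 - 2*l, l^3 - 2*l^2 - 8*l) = l^2 + 2*l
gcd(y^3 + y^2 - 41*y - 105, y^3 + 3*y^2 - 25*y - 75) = y^2 + 8*y + 15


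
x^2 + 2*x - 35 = (x - 5)*(x + 7)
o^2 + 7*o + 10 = (o + 2)*(o + 5)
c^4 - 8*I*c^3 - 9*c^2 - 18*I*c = c*(c - 6*I)*(c - 3*I)*(c + I)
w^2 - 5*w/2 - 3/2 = (w - 3)*(w + 1/2)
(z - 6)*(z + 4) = z^2 - 2*z - 24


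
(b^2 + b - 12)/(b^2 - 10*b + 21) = (b + 4)/(b - 7)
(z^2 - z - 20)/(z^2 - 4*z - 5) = (z + 4)/(z + 1)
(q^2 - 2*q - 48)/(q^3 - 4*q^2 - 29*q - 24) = (q + 6)/(q^2 + 4*q + 3)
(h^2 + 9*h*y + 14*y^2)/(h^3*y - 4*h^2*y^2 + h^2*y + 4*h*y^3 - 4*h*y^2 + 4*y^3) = (h^2 + 9*h*y + 14*y^2)/(y*(h^3 - 4*h^2*y + h^2 + 4*h*y^2 - 4*h*y + 4*y^2))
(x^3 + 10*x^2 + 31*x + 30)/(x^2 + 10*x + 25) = (x^2 + 5*x + 6)/(x + 5)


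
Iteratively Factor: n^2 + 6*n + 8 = (n + 2)*(n + 4)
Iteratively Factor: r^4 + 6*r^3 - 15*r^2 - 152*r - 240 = (r - 5)*(r^3 + 11*r^2 + 40*r + 48) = (r - 5)*(r + 4)*(r^2 + 7*r + 12) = (r - 5)*(r + 3)*(r + 4)*(r + 4)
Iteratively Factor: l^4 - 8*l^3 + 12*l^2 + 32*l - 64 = (l + 2)*(l^3 - 10*l^2 + 32*l - 32) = (l - 2)*(l + 2)*(l^2 - 8*l + 16) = (l - 4)*(l - 2)*(l + 2)*(l - 4)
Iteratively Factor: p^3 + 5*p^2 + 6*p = (p + 3)*(p^2 + 2*p) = p*(p + 3)*(p + 2)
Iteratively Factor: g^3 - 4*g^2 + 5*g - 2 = (g - 1)*(g^2 - 3*g + 2) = (g - 1)^2*(g - 2)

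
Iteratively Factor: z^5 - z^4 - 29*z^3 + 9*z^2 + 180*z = (z)*(z^4 - z^3 - 29*z^2 + 9*z + 180) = z*(z - 3)*(z^3 + 2*z^2 - 23*z - 60) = z*(z - 3)*(z + 3)*(z^2 - z - 20) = z*(z - 5)*(z - 3)*(z + 3)*(z + 4)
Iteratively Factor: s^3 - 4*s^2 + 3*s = (s)*(s^2 - 4*s + 3) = s*(s - 3)*(s - 1)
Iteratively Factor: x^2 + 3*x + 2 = (x + 2)*(x + 1)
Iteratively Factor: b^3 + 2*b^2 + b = (b)*(b^2 + 2*b + 1) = b*(b + 1)*(b + 1)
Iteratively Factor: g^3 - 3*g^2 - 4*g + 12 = (g + 2)*(g^2 - 5*g + 6) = (g - 3)*(g + 2)*(g - 2)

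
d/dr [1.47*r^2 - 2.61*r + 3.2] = 2.94*r - 2.61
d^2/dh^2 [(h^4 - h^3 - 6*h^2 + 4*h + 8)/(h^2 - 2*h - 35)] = 2*(h^6 - 6*h^5 - 93*h^4 + 513*h^3 + 6534*h^2 - 3303*h - 7318)/(h^6 - 6*h^5 - 93*h^4 + 412*h^3 + 3255*h^2 - 7350*h - 42875)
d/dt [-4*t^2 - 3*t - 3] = -8*t - 3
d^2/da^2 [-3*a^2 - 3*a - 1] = -6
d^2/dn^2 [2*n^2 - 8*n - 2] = 4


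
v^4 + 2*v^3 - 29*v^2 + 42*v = v*(v - 3)*(v - 2)*(v + 7)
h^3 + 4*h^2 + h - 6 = (h - 1)*(h + 2)*(h + 3)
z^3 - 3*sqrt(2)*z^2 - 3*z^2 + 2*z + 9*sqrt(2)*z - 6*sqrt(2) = (z - 2)*(z - 1)*(z - 3*sqrt(2))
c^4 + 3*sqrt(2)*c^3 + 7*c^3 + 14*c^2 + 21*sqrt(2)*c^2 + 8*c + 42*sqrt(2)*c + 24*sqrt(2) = (c + 1)*(c + 2)*(c + 4)*(c + 3*sqrt(2))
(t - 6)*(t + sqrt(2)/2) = t^2 - 6*t + sqrt(2)*t/2 - 3*sqrt(2)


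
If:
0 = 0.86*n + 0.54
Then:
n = -0.63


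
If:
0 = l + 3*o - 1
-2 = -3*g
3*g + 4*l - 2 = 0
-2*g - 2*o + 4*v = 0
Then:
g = 2/3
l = 0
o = 1/3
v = 1/2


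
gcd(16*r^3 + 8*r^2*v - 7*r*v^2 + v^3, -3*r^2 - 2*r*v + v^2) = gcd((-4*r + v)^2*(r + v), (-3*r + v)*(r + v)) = r + v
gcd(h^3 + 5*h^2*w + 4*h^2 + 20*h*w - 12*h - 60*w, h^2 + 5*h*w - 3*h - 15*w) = h + 5*w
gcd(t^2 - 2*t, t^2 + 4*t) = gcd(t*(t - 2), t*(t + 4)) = t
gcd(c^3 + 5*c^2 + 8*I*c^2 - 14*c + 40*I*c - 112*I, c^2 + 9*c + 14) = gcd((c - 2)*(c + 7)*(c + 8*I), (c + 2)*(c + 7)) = c + 7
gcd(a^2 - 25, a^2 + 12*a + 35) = a + 5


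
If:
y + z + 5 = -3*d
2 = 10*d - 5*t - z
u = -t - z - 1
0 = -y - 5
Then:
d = -z/3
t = -13*z/15 - 2/5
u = -2*z/15 - 3/5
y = -5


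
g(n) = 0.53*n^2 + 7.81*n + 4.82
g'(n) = 1.06*n + 7.81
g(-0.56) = 0.61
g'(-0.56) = 7.22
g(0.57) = 9.44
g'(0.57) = 8.41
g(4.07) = 45.39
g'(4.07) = 12.12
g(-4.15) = -18.46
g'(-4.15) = 3.41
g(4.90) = 55.81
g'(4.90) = 13.00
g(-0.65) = -0.03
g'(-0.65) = 7.12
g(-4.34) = -19.09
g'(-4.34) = 3.21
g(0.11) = 5.69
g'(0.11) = 7.93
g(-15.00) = 6.92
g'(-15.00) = -8.09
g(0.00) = 4.82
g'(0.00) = 7.81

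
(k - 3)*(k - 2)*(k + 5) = k^3 - 19*k + 30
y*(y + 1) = y^2 + y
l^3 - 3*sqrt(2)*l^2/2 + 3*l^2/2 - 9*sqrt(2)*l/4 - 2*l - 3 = (l + 3/2)*(l - 2*sqrt(2))*(l + sqrt(2)/2)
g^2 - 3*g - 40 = (g - 8)*(g + 5)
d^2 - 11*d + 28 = (d - 7)*(d - 4)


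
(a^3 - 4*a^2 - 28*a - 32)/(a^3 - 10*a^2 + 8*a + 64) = (a + 2)/(a - 4)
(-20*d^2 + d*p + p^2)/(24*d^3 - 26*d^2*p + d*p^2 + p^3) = (5*d + p)/(-6*d^2 + 5*d*p + p^2)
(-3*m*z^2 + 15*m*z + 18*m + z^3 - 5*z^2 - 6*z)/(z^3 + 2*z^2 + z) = (-3*m*z + 18*m + z^2 - 6*z)/(z*(z + 1))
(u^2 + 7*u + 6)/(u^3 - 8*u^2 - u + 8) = (u + 6)/(u^2 - 9*u + 8)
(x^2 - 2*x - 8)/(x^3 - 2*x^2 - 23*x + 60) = (x + 2)/(x^2 + 2*x - 15)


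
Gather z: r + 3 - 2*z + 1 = r - 2*z + 4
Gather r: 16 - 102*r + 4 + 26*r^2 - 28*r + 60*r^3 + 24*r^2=60*r^3 + 50*r^2 - 130*r + 20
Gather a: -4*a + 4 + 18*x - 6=-4*a + 18*x - 2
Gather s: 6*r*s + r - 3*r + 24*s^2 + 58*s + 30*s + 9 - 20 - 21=-2*r + 24*s^2 + s*(6*r + 88) - 32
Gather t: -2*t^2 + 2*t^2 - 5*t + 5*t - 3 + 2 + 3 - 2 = 0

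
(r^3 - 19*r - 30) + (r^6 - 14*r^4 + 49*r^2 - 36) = r^6 - 14*r^4 + r^3 + 49*r^2 - 19*r - 66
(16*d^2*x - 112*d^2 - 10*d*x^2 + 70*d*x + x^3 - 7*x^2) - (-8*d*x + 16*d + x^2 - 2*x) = 16*d^2*x - 112*d^2 - 10*d*x^2 + 78*d*x - 16*d + x^3 - 8*x^2 + 2*x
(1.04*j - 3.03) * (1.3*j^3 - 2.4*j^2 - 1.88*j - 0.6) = 1.352*j^4 - 6.435*j^3 + 5.3168*j^2 + 5.0724*j + 1.818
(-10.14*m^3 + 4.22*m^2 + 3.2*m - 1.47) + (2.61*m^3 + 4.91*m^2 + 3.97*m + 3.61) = -7.53*m^3 + 9.13*m^2 + 7.17*m + 2.14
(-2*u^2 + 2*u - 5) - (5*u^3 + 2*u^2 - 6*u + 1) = -5*u^3 - 4*u^2 + 8*u - 6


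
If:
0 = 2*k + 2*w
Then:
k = -w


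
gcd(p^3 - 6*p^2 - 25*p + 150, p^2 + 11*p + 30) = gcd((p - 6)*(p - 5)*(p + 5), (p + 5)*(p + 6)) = p + 5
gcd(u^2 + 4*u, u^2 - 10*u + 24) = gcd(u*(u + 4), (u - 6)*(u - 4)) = 1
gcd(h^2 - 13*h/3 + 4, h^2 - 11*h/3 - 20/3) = 1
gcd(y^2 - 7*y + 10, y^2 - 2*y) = y - 2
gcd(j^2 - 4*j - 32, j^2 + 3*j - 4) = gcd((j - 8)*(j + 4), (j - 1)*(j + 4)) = j + 4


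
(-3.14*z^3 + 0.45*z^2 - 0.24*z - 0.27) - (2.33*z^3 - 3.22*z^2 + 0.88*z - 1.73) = -5.47*z^3 + 3.67*z^2 - 1.12*z + 1.46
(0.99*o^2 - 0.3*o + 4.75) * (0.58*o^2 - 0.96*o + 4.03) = 0.5742*o^4 - 1.1244*o^3 + 7.0327*o^2 - 5.769*o + 19.1425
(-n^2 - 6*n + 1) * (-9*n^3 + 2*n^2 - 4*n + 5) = 9*n^5 + 52*n^4 - 17*n^3 + 21*n^2 - 34*n + 5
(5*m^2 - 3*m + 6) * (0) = 0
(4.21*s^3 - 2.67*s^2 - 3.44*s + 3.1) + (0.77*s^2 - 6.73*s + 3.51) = 4.21*s^3 - 1.9*s^2 - 10.17*s + 6.61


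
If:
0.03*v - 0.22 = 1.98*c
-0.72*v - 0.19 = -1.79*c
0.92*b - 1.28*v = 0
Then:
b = -0.78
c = -0.12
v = -0.56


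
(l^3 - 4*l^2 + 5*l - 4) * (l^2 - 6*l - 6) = l^5 - 10*l^4 + 23*l^3 - 10*l^2 - 6*l + 24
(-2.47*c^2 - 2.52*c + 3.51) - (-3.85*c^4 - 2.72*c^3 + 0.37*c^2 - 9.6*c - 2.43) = 3.85*c^4 + 2.72*c^3 - 2.84*c^2 + 7.08*c + 5.94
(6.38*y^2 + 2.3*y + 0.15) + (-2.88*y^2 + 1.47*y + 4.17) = 3.5*y^2 + 3.77*y + 4.32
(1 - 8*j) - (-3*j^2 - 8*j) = 3*j^2 + 1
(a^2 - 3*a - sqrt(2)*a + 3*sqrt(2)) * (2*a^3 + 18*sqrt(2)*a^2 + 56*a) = 2*a^5 - 6*a^4 + 16*sqrt(2)*a^4 - 48*sqrt(2)*a^3 + 20*a^3 - 56*sqrt(2)*a^2 - 60*a^2 + 168*sqrt(2)*a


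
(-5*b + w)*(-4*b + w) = 20*b^2 - 9*b*w + w^2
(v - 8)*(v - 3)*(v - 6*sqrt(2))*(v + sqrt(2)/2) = v^4 - 11*v^3 - 11*sqrt(2)*v^3/2 + 18*v^2 + 121*sqrt(2)*v^2/2 - 132*sqrt(2)*v + 66*v - 144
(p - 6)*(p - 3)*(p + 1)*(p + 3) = p^4 - 5*p^3 - 15*p^2 + 45*p + 54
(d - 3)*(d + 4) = d^2 + d - 12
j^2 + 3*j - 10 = (j - 2)*(j + 5)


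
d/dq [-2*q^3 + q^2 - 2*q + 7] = -6*q^2 + 2*q - 2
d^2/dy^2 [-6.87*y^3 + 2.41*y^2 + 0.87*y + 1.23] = 4.82 - 41.22*y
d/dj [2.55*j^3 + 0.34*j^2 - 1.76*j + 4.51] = 7.65*j^2 + 0.68*j - 1.76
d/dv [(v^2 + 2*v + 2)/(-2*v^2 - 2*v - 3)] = 2*(v^2 + v - 1)/(4*v^4 + 8*v^3 + 16*v^2 + 12*v + 9)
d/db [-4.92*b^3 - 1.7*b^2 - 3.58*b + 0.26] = -14.76*b^2 - 3.4*b - 3.58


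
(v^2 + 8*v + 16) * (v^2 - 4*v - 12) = v^4 + 4*v^3 - 28*v^2 - 160*v - 192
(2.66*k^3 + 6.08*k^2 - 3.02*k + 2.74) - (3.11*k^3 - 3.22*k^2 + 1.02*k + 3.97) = -0.45*k^3 + 9.3*k^2 - 4.04*k - 1.23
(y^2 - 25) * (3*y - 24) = 3*y^3 - 24*y^2 - 75*y + 600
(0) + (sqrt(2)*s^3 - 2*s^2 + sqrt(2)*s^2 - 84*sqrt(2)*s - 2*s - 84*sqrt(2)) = sqrt(2)*s^3 - 2*s^2 + sqrt(2)*s^2 - 84*sqrt(2)*s - 2*s - 84*sqrt(2)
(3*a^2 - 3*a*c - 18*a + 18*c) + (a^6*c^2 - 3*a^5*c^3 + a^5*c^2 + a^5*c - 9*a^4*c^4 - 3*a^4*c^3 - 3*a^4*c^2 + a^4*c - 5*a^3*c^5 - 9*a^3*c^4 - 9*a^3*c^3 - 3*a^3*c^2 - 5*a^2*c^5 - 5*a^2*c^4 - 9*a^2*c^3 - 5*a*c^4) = a^6*c^2 - 3*a^5*c^3 + a^5*c^2 + a^5*c - 9*a^4*c^4 - 3*a^4*c^3 - 3*a^4*c^2 + a^4*c - 5*a^3*c^5 - 9*a^3*c^4 - 9*a^3*c^3 - 3*a^3*c^2 - 5*a^2*c^5 - 5*a^2*c^4 - 9*a^2*c^3 + 3*a^2 - 5*a*c^4 - 3*a*c - 18*a + 18*c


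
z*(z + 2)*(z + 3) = z^3 + 5*z^2 + 6*z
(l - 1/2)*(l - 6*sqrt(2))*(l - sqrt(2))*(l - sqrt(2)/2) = l^4 - 15*sqrt(2)*l^3/2 - l^3/2 + 15*sqrt(2)*l^2/4 + 19*l^2 - 19*l/2 - 6*sqrt(2)*l + 3*sqrt(2)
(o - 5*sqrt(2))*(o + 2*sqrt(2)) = o^2 - 3*sqrt(2)*o - 20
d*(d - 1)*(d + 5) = d^3 + 4*d^2 - 5*d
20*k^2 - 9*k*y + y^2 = (-5*k + y)*(-4*k + y)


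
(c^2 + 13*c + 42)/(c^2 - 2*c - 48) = (c + 7)/(c - 8)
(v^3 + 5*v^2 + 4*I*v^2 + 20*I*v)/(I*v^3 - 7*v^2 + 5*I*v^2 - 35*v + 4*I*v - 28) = v*(-I*v^2 + v*(4 - 5*I) + 20)/(v^3 + v^2*(5 + 7*I) + v*(4 + 35*I) + 28*I)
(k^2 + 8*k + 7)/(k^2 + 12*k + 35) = (k + 1)/(k + 5)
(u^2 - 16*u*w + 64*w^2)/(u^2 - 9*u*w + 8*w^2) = (u - 8*w)/(u - w)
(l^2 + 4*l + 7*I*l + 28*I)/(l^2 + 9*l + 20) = (l + 7*I)/(l + 5)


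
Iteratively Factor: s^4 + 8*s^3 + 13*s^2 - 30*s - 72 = (s + 3)*(s^3 + 5*s^2 - 2*s - 24) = (s + 3)*(s + 4)*(s^2 + s - 6) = (s - 2)*(s + 3)*(s + 4)*(s + 3)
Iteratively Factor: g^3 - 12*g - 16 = (g + 2)*(g^2 - 2*g - 8) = (g + 2)^2*(g - 4)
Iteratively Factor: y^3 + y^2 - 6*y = (y - 2)*(y^2 + 3*y) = y*(y - 2)*(y + 3)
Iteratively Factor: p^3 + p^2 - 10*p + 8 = (p - 1)*(p^2 + 2*p - 8) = (p - 1)*(p + 4)*(p - 2)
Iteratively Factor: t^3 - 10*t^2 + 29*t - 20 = (t - 5)*(t^2 - 5*t + 4) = (t - 5)*(t - 4)*(t - 1)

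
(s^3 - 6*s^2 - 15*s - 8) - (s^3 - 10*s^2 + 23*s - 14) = 4*s^2 - 38*s + 6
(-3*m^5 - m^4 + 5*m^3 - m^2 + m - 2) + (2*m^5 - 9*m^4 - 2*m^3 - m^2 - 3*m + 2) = -m^5 - 10*m^4 + 3*m^3 - 2*m^2 - 2*m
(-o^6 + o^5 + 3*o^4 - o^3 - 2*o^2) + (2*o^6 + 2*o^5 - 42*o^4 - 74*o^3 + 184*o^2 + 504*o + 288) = o^6 + 3*o^5 - 39*o^4 - 75*o^3 + 182*o^2 + 504*o + 288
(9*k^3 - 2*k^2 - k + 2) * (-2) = -18*k^3 + 4*k^2 + 2*k - 4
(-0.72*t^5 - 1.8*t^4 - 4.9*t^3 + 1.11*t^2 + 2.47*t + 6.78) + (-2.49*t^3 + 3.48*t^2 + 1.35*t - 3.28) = -0.72*t^5 - 1.8*t^4 - 7.39*t^3 + 4.59*t^2 + 3.82*t + 3.5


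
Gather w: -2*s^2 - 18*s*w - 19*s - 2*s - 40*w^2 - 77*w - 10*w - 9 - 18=-2*s^2 - 21*s - 40*w^2 + w*(-18*s - 87) - 27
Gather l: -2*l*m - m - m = -2*l*m - 2*m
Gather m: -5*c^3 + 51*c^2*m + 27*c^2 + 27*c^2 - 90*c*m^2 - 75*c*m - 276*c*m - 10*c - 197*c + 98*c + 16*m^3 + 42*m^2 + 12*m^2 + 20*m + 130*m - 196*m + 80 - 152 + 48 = -5*c^3 + 54*c^2 - 109*c + 16*m^3 + m^2*(54 - 90*c) + m*(51*c^2 - 351*c - 46) - 24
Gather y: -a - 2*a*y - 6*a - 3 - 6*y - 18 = -7*a + y*(-2*a - 6) - 21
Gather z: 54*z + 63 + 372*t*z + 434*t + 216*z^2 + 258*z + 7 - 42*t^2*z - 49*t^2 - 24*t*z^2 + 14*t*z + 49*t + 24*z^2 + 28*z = -49*t^2 + 483*t + z^2*(240 - 24*t) + z*(-42*t^2 + 386*t + 340) + 70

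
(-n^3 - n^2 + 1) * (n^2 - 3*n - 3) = -n^5 + 2*n^4 + 6*n^3 + 4*n^2 - 3*n - 3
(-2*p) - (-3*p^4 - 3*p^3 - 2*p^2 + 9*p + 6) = 3*p^4 + 3*p^3 + 2*p^2 - 11*p - 6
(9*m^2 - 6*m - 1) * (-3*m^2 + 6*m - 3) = -27*m^4 + 72*m^3 - 60*m^2 + 12*m + 3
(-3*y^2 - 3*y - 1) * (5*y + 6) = -15*y^3 - 33*y^2 - 23*y - 6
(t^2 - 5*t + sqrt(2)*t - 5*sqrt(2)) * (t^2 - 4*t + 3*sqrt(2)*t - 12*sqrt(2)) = t^4 - 9*t^3 + 4*sqrt(2)*t^3 - 36*sqrt(2)*t^2 + 26*t^2 - 54*t + 80*sqrt(2)*t + 120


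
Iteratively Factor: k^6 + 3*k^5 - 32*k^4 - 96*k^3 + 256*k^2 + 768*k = (k)*(k^5 + 3*k^4 - 32*k^3 - 96*k^2 + 256*k + 768) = k*(k + 4)*(k^4 - k^3 - 28*k^2 + 16*k + 192) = k*(k - 4)*(k + 4)*(k^3 + 3*k^2 - 16*k - 48) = k*(k - 4)*(k + 3)*(k + 4)*(k^2 - 16) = k*(k - 4)^2*(k + 3)*(k + 4)*(k + 4)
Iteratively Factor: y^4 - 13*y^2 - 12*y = (y + 3)*(y^3 - 3*y^2 - 4*y) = (y - 4)*(y + 3)*(y^2 + y) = y*(y - 4)*(y + 3)*(y + 1)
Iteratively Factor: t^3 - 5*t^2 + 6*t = (t - 2)*(t^2 - 3*t) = (t - 3)*(t - 2)*(t)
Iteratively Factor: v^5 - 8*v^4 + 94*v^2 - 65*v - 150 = (v + 3)*(v^4 - 11*v^3 + 33*v^2 - 5*v - 50) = (v + 1)*(v + 3)*(v^3 - 12*v^2 + 45*v - 50) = (v - 2)*(v + 1)*(v + 3)*(v^2 - 10*v + 25) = (v - 5)*(v - 2)*(v + 1)*(v + 3)*(v - 5)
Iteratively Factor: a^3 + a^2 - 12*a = (a - 3)*(a^2 + 4*a) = (a - 3)*(a + 4)*(a)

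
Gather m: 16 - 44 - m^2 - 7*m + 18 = -m^2 - 7*m - 10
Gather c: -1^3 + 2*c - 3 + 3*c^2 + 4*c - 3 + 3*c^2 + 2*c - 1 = 6*c^2 + 8*c - 8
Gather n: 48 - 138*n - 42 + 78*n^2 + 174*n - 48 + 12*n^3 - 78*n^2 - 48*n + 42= 12*n^3 - 12*n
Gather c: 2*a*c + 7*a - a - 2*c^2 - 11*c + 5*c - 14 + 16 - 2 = 6*a - 2*c^2 + c*(2*a - 6)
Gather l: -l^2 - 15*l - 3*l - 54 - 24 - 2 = -l^2 - 18*l - 80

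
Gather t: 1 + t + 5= t + 6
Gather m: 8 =8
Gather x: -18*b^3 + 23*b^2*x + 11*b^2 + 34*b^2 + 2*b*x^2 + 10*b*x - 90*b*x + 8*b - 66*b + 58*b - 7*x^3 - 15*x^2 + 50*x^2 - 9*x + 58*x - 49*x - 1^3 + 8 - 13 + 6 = -18*b^3 + 45*b^2 - 7*x^3 + x^2*(2*b + 35) + x*(23*b^2 - 80*b)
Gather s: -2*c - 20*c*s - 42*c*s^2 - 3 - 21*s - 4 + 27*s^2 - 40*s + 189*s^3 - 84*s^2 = -2*c + 189*s^3 + s^2*(-42*c - 57) + s*(-20*c - 61) - 7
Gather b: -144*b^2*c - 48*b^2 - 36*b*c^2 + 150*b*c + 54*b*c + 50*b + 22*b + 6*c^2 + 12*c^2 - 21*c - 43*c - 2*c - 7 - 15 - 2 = b^2*(-144*c - 48) + b*(-36*c^2 + 204*c + 72) + 18*c^2 - 66*c - 24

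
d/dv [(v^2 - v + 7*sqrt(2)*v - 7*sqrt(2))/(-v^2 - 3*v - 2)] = (-4*v^2 + 7*sqrt(2)*v^2 - 14*sqrt(2)*v - 4*v - 35*sqrt(2) + 2)/(v^4 + 6*v^3 + 13*v^2 + 12*v + 4)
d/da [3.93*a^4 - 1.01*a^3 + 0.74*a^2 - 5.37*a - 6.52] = 15.72*a^3 - 3.03*a^2 + 1.48*a - 5.37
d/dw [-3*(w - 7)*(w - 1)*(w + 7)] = -9*w^2 + 6*w + 147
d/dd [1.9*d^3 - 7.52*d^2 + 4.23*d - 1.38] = 5.7*d^2 - 15.04*d + 4.23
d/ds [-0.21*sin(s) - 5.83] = -0.21*cos(s)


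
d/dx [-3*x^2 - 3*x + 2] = -6*x - 3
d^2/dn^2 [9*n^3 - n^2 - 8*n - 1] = 54*n - 2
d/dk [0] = 0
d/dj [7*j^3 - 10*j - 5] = 21*j^2 - 10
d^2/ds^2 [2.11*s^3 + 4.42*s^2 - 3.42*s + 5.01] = 12.66*s + 8.84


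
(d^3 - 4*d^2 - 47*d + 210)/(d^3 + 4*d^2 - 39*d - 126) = (d - 5)/(d + 3)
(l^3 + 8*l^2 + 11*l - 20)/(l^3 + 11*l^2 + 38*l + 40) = (l - 1)/(l + 2)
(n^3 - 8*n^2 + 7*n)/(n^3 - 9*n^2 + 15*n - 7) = n/(n - 1)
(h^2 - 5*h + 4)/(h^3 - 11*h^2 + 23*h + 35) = (h^2 - 5*h + 4)/(h^3 - 11*h^2 + 23*h + 35)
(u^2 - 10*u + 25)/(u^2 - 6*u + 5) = (u - 5)/(u - 1)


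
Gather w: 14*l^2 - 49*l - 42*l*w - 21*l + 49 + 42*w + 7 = 14*l^2 - 70*l + w*(42 - 42*l) + 56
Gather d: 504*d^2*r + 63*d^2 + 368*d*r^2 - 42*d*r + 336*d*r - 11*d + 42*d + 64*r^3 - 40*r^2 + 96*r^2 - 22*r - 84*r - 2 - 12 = d^2*(504*r + 63) + d*(368*r^2 + 294*r + 31) + 64*r^3 + 56*r^2 - 106*r - 14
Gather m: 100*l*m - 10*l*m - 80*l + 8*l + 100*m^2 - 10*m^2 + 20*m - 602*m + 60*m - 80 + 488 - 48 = -72*l + 90*m^2 + m*(90*l - 522) + 360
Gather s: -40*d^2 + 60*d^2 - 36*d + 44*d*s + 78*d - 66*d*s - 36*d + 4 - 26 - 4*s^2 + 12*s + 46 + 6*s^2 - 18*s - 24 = 20*d^2 + 6*d + 2*s^2 + s*(-22*d - 6)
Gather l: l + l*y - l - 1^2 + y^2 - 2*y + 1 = l*y + y^2 - 2*y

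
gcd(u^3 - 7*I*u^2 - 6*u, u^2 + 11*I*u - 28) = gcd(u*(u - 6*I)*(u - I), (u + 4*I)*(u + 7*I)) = 1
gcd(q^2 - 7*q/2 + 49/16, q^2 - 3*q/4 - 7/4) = q - 7/4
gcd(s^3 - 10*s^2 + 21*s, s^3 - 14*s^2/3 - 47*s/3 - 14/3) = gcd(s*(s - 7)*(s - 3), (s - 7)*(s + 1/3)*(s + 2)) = s - 7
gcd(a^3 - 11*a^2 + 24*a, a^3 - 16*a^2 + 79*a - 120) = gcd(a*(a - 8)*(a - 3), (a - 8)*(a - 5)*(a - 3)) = a^2 - 11*a + 24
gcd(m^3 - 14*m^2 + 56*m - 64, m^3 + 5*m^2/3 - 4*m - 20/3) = m - 2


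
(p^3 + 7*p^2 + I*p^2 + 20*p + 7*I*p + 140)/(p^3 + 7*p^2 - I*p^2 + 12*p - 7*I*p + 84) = (p + 5*I)/(p + 3*I)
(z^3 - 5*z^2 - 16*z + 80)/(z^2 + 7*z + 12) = (z^2 - 9*z + 20)/(z + 3)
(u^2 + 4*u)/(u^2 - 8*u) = (u + 4)/(u - 8)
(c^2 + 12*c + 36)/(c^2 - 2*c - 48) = (c + 6)/(c - 8)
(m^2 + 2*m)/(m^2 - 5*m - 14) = m/(m - 7)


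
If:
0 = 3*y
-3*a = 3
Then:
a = -1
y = 0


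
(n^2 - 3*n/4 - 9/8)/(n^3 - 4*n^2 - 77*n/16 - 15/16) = 2*(2*n - 3)/(4*n^2 - 19*n - 5)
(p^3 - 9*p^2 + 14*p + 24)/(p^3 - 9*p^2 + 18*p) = (p^2 - 3*p - 4)/(p*(p - 3))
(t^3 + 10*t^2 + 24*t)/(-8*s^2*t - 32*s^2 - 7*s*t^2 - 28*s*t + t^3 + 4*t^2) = t*(-t - 6)/(8*s^2 + 7*s*t - t^2)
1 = 1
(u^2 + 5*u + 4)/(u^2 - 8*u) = (u^2 + 5*u + 4)/(u*(u - 8))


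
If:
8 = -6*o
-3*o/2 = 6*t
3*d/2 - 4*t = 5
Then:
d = 38/9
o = -4/3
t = 1/3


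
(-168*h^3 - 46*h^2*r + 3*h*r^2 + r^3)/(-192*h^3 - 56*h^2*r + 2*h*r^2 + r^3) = (-7*h + r)/(-8*h + r)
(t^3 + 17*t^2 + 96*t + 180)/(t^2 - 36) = (t^2 + 11*t + 30)/(t - 6)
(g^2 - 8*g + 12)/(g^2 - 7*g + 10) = (g - 6)/(g - 5)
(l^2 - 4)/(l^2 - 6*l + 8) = (l + 2)/(l - 4)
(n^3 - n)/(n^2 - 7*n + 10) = (n^3 - n)/(n^2 - 7*n + 10)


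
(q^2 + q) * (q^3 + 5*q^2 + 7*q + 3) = q^5 + 6*q^4 + 12*q^3 + 10*q^2 + 3*q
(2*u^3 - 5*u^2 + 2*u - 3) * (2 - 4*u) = -8*u^4 + 24*u^3 - 18*u^2 + 16*u - 6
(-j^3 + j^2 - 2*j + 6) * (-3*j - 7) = 3*j^4 + 4*j^3 - j^2 - 4*j - 42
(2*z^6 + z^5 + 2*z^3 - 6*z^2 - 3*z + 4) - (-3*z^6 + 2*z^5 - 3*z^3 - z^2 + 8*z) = 5*z^6 - z^5 + 5*z^3 - 5*z^2 - 11*z + 4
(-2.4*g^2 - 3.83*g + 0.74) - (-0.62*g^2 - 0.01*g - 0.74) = -1.78*g^2 - 3.82*g + 1.48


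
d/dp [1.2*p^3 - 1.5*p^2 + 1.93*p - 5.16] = 3.6*p^2 - 3.0*p + 1.93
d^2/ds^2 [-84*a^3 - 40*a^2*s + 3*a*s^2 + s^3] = 6*a + 6*s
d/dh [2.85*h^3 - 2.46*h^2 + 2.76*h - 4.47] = 8.55*h^2 - 4.92*h + 2.76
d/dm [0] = 0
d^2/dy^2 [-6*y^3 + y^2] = 2 - 36*y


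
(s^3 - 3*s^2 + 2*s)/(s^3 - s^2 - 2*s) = (s - 1)/(s + 1)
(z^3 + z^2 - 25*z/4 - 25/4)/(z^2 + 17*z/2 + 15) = (2*z^2 - 3*z - 5)/(2*(z + 6))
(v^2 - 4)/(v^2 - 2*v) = (v + 2)/v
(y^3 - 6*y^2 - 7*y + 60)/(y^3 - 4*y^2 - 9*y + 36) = (y - 5)/(y - 3)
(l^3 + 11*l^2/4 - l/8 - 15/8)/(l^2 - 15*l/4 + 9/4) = (2*l^2 + 7*l + 5)/(2*(l - 3))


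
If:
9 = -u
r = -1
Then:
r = -1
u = -9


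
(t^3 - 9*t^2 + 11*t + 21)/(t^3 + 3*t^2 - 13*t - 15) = (t - 7)/(t + 5)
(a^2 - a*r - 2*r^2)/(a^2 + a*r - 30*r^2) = (a^2 - a*r - 2*r^2)/(a^2 + a*r - 30*r^2)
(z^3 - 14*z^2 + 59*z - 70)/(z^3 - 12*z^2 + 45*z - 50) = (z - 7)/(z - 5)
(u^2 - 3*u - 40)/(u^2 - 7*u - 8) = (u + 5)/(u + 1)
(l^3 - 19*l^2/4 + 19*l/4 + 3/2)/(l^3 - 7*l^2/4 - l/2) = (l - 3)/l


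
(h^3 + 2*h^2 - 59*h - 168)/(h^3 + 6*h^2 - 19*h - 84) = (h - 8)/(h - 4)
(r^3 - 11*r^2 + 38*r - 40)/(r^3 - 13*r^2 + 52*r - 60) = (r - 4)/(r - 6)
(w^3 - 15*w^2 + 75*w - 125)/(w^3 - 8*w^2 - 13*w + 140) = (w^2 - 10*w + 25)/(w^2 - 3*w - 28)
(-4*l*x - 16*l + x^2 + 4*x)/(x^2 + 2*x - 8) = (-4*l + x)/(x - 2)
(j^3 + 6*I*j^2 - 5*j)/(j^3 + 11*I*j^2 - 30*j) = (j + I)/(j + 6*I)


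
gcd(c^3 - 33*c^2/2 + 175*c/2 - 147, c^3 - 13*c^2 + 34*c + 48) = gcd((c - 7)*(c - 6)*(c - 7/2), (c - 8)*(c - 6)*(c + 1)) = c - 6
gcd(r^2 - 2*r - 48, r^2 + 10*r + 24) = r + 6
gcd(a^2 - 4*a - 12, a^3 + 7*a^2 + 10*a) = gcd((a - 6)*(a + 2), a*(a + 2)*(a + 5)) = a + 2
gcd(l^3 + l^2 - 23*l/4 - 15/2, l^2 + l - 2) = l + 2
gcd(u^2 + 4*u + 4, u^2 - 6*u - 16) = u + 2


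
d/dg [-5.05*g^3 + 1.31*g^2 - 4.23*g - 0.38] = -15.15*g^2 + 2.62*g - 4.23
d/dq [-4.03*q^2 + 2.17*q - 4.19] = 2.17 - 8.06*q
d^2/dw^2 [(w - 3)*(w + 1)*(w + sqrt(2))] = 6*w - 4 + 2*sqrt(2)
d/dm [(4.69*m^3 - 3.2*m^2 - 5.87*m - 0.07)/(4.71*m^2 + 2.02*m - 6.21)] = (22.0899*m^4 + 18.9476*m^3 - 66.191*m^2 + 40.4034*m + 36.5941)/(22.1841*m^4 + 19.0284*m^3 - 54.4178*m^2 - 25.0884*m + 38.5641)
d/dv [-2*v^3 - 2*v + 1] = -6*v^2 - 2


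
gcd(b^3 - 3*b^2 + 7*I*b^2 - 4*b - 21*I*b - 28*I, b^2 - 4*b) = b - 4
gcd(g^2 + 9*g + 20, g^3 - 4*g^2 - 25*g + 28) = g + 4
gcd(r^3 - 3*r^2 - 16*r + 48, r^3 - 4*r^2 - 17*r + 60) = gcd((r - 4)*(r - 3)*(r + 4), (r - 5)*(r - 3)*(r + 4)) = r^2 + r - 12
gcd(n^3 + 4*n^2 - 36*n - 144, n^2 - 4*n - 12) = n - 6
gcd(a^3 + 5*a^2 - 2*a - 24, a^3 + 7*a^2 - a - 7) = 1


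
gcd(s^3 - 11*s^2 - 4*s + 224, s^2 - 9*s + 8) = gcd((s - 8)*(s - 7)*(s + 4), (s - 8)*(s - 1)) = s - 8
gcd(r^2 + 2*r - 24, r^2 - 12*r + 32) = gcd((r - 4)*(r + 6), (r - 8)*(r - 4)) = r - 4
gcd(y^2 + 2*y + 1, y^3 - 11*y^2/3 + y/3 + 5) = y + 1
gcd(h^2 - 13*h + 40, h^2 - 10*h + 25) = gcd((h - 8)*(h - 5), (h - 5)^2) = h - 5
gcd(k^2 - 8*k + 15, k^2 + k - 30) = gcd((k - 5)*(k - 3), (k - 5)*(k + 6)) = k - 5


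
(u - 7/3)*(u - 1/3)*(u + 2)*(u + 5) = u^4 + 13*u^3/3 - 71*u^2/9 - 191*u/9 + 70/9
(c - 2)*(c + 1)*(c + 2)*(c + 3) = c^4 + 4*c^3 - c^2 - 16*c - 12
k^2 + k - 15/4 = (k - 3/2)*(k + 5/2)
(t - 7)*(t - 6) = t^2 - 13*t + 42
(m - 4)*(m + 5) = m^2 + m - 20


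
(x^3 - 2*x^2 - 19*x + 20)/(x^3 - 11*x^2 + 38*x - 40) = (x^2 + 3*x - 4)/(x^2 - 6*x + 8)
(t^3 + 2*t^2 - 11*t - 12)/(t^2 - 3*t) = t + 5 + 4/t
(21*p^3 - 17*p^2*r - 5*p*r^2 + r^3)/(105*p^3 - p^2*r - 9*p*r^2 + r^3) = (p - r)/(5*p - r)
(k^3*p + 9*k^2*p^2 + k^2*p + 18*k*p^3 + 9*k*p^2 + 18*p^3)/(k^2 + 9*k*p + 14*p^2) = p*(k^3 + 9*k^2*p + k^2 + 18*k*p^2 + 9*k*p + 18*p^2)/(k^2 + 9*k*p + 14*p^2)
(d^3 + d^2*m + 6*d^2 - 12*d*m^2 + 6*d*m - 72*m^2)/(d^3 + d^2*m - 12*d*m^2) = (d + 6)/d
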